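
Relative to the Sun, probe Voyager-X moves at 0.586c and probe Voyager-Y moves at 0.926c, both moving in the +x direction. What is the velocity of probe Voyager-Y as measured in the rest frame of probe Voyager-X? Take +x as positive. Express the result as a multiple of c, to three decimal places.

+0.743c

β_A = 0.586, β_B = 0.926.
Transform to A's frame with the inverse velocity-addition law: u' = (u − v)/(1 − uv/c²), taking u = β_B and v = β_A.
u' = (0.926 − 0.586) / (1 − (0.586)(0.926)) = 0.3400/0.4574 = 0.7434.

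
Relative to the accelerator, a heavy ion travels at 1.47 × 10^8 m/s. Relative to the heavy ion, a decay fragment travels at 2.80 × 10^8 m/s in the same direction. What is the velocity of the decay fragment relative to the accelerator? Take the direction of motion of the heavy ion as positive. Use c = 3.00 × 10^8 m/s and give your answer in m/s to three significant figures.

2.93 × 10^8 m/s

In units of c (dividing by 3.00 × 10^8 m/s): v = 0.490, u' = 0.933.
u = (u' + v)/(1 + u'v/c²):
u = (0.933 + 0.490) / (1 + 0.933·0.490) = 1.4233/1.4573 = 0.9767
(Galilean addition would give +1.423c, exceeding c.)
Converting back: u = 0.9767 × 3.00 × 10^8 m/s.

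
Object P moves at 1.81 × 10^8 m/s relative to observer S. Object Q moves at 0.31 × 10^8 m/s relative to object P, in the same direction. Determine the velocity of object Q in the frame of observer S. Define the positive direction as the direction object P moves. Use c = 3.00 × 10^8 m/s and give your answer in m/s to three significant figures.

2.00 × 10^8 m/s

In units of c (dividing by 3.00 × 10^8 m/s): v = 0.603, u' = 0.103.
u = (u' + v)/(1 + u'v/c²):
u = (0.103 + 0.603) / (1 + 0.103·0.603) = 0.7067/1.0623 = 0.6652
(Galilean addition would give +0.707c.)
Converting back: u = 0.6652 × 3.00 × 10^8 m/s.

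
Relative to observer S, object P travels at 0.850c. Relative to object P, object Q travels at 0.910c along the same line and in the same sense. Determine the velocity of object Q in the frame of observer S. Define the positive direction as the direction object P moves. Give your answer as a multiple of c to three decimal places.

0.992c

With v = 0.850 and u' = 0.910 (in units of c),
u = (u' + v)/(1 + u'v/c²):
u = (0.910 + 0.850) / (1 + 0.910·0.850) = 1.7600/1.7735 = 0.9924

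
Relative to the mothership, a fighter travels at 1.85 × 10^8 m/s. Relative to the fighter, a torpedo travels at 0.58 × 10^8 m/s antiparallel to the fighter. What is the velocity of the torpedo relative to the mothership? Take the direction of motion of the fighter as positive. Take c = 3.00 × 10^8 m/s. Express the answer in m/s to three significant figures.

In units of c (dividing by 3.00 × 10^8 m/s): v = 0.617, u' = -0.193.
u = (u' + v)/(1 + u'v/c²):
u = (-0.193 + 0.617) / (1 + (-0.193)·0.617) = 0.4233/0.8808 = 0.4806
Converting back: u = 0.4806 × 3.00 × 10^8 m/s.

+1.44 × 10^8 m/s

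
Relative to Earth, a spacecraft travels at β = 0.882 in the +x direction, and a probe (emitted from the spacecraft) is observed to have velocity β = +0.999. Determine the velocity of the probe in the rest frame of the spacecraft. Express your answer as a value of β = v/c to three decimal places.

β = +0.984

Invert the composition law: u' = (u − v)/(1 − uv/c²).
u' = (0.999 − 0.882) / (1 − (0.999)(0.882)) = 0.1170/0.1189 = 0.9842.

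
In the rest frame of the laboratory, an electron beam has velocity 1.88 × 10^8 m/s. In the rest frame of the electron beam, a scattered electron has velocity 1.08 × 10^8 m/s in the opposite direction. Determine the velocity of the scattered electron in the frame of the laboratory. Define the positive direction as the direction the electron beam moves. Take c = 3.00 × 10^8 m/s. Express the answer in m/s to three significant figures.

+1.03 × 10^8 m/s

In units of c (dividing by 3.00 × 10^8 m/s): v = 0.627, u' = -0.360.
u = (u' + v)/(1 + u'v/c²):
u = (-0.360 + 0.627) / (1 + (-0.360)·0.627) = 0.2667/0.7744 = 0.3444
(Galilean addition would give +0.267c.)
Converting back: u = 0.3444 × 3.00 × 10^8 m/s.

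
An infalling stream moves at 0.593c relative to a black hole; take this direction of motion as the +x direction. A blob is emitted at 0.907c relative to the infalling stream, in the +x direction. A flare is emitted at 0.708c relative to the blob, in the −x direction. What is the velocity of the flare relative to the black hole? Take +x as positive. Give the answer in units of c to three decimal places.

Apply u = (u' + v)/(1 + u'v/c²) successively, working outward toward the black hole.
Start: velocity of the infalling stream relative to the black hole = 0.5930c.
Compose with the blob (u' = 0.907 in the infalling stream frame): u_1 = (0.907 + 0.593) / (1 + 0.907·0.593) = 1.5000/1.5379 = 0.9754.
Compose with the flare (u' = -0.708 in the blob frame): u_2 = (-0.708 + 0.975) / (1 + (-0.708)·0.975) = 0.2674/0.3094 = 0.8641.

+0.864c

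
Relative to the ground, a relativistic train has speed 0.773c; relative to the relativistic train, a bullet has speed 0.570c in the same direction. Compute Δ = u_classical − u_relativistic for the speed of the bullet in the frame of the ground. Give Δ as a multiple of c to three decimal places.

Δ = 0.411c

Galilean: u_cl = 0.570 + 0.773 = 1.3430.
Relativistic: u_rel = (0.570 + 0.773) / (1 + 0.570·0.773) = 1.3430/1.4406 = 0.9322.
Δ = 1.3430 − 0.9322 = 0.4108.
(The classical prediction exceeds c; the relativistic result does not.)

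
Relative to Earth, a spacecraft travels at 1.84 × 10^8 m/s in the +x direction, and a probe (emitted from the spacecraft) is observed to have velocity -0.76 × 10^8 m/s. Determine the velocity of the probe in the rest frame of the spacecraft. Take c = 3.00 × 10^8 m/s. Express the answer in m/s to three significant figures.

v = 0.613c, u = -0.253c.
Invert the composition law: u' = (u − v)/(1 − uv/c²).
u' = (-0.253 − 0.613) / (1 − (-0.253)(0.613)) = -0.8667/1.1554 = -0.7501.
u' = -0.7501 × 3.00 × 10^8 m/s.

-2.25 × 10^8 m/s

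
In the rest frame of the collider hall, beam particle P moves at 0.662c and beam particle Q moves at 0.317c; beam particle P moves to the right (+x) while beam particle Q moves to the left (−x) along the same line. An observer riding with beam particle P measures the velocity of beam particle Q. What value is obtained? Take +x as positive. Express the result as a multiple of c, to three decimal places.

-0.809c

β_A = 0.662, β_B = -0.317.
Transform to A's frame with the inverse velocity-addition law: u' = (u − v)/(1 − uv/c²), taking u = β_B and v = β_A.
u' = (-0.317 − 0.662) / (1 − (0.662)(-0.317)) = -0.9790/1.2099 = -0.8092.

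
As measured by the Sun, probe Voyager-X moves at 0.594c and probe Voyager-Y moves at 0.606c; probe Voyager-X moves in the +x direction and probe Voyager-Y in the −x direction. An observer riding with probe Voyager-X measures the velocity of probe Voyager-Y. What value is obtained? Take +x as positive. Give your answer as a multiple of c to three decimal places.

β_A = 0.594, β_B = -0.606.
Transform to A's frame with the inverse velocity-addition law: u' = (u − v)/(1 − uv/c²), taking u = β_B and v = β_A.
u' = (-0.606 − 0.594) / (1 − (0.594)(-0.606)) = -1.2000/1.3600 = -0.8824.

-0.882c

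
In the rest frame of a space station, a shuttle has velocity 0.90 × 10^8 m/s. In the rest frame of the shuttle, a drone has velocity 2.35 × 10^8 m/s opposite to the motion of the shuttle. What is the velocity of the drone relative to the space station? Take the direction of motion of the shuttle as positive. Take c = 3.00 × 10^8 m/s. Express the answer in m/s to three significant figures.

-1.90 × 10^8 m/s

In units of c (dividing by 3.00 × 10^8 m/s): v = 0.300, u' = -0.783.
u = (u' + v)/(1 + u'v/c²):
u = (-0.783 + 0.300) / (1 + (-0.783)·0.300) = -0.4833/0.7650 = -0.6318
Converting back: u = -0.6318 × 3.00 × 10^8 m/s.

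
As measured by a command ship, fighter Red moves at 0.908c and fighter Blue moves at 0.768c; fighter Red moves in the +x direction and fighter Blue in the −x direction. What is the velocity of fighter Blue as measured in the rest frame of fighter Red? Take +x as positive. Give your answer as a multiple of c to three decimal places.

β_A = 0.908, β_B = -0.768.
Transform to A's frame with the inverse velocity-addition law: u' = (u − v)/(1 − uv/c²), taking u = β_B and v = β_A.
u' = (-0.768 − 0.908) / (1 − (0.908)(-0.768)) = -1.6760/1.6973 = -0.9874.

-0.987c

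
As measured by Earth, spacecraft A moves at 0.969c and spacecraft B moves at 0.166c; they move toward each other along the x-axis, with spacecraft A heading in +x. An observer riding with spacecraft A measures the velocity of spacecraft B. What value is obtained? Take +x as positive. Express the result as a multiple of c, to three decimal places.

β_A = 0.969, β_B = -0.166.
Transform to A's frame with the inverse velocity-addition law: u' = (u − v)/(1 − uv/c²), taking u = β_B and v = β_A.
u' = (-0.166 − 0.969) / (1 − (0.969)(-0.166)) = -1.1350/1.1609 = -0.9777.

-0.978c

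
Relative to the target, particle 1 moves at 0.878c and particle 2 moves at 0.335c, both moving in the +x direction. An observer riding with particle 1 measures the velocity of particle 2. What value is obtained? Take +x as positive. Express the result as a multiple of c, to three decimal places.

-0.769c

β_A = 0.878, β_B = 0.335.
Transform to A's frame with the inverse velocity-addition law: u' = (u − v)/(1 − uv/c²), taking u = β_B and v = β_A.
u' = (0.335 − 0.878) / (1 − (0.878)(0.335)) = -0.5430/0.7059 = -0.7693.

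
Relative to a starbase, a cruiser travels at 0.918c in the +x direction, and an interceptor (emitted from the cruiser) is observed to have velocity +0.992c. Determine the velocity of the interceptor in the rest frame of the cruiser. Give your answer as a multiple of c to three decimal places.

+0.828c

Invert the composition law: u' = (u − v)/(1 − uv/c²).
u' = (0.992 − 0.918) / (1 − (0.992)(0.918)) = 0.0740/0.0893 = 0.8283.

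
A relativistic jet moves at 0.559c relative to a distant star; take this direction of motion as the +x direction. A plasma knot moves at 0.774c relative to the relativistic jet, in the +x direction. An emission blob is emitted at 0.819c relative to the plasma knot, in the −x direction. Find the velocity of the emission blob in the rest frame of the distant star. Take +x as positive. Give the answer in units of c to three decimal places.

+0.468c

Apply u = (u' + v)/(1 + u'v/c²) successively, working outward toward the distant star.
Start: velocity of the relativistic jet relative to the distant star = 0.5590c.
Compose with the plasma knot (u' = 0.774 in the relativistic jet frame): u_1 = (0.774 + 0.559) / (1 + 0.774·0.559) = 1.3330/1.4327 = 0.9304.
Compose with the emission blob (u' = -0.819 in the plasma knot frame): u_2 = (-0.819 + 0.930) / (1 + (-0.819)·0.930) = 0.1114/0.2380 = 0.4683.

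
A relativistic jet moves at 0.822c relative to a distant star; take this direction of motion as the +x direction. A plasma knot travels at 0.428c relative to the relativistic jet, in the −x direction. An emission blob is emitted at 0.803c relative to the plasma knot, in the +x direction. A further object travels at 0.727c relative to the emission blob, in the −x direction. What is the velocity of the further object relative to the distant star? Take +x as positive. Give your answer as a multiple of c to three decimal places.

+0.711c

Apply u = (u' + v)/(1 + u'v/c²) successively, working outward toward the distant star.
Start: velocity of the relativistic jet relative to the distant star = 0.8220c.
Compose with the plasma knot (u' = -0.428 in the relativistic jet frame): u_1 = (-0.428 + 0.822) / (1 + (-0.428)·0.822) = 0.3940/0.6482 = 0.6079.
Compose with the emission blob (u' = 0.803 in the plasma knot frame): u_2 = (0.803 + 0.608) / (1 + 0.803·0.608) = 1.4109/1.4881 = 0.9481.
Compose with the further object (u' = -0.727 in the emission blob frame): u_3 = (-0.727 + 0.948) / (1 + (-0.727)·0.948) = 0.2211/0.3107 = 0.7115.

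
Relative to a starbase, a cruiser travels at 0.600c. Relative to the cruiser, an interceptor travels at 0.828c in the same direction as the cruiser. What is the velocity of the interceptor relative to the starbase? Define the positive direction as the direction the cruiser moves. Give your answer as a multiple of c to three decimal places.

With v = 0.600 and u' = 0.828 (in units of c),
u = (u' + v)/(1 + u'v/c²):
u = (0.828 + 0.600) / (1 + 0.828·0.600) = 1.4280/1.4968 = 0.9540
(Galilean addition would give +1.428c, exceeding c.)

0.954c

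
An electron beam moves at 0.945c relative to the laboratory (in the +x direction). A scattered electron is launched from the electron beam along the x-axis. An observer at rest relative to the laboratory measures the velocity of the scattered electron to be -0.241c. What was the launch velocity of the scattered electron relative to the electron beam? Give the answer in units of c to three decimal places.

Invert the composition law: u' = (u − v)/(1 − uv/c²).
u' = (-0.241 − 0.945) / (1 − (-0.241)(0.945)) = -1.1860/1.2277 = -0.9660.

-0.966c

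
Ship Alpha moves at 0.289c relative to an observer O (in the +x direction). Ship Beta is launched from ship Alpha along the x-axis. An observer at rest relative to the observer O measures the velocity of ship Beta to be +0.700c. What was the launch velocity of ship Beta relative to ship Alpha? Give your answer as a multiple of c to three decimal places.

Invert the composition law: u' = (u − v)/(1 − uv/c²).
u' = (0.700 − 0.289) / (1 − (0.700)(0.289)) = 0.4110/0.7977 = 0.5152.

+0.515c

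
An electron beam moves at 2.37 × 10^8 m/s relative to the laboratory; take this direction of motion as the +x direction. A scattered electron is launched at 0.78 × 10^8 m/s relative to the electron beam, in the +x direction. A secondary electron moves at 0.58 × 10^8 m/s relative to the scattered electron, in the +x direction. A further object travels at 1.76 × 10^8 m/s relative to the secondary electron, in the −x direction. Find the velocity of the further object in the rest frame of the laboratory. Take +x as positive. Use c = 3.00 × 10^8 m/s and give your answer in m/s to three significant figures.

Apply u = (u' + v)/(1 + u'v/c²) successively, working outward toward the laboratory.
(Dividing each given speed by c = 3.00 × 10^8 m/s to work in units of c.)
Start: velocity of the electron beam relative to the laboratory = 0.7900c.
Compose with the scattered electron (u' = 0.260 in the electron beam frame): u_1 = (0.260 + 0.790) / (1 + 0.260·0.790) = 1.0500/1.2054 = 0.8711.
Compose with the secondary electron (u' = 0.193 in the scattered electron frame): u_2 = (0.193 + 0.871) / (1 + 0.193·0.871) = 1.0644/1.1684 = 0.9110.
Compose with the further object (u' = -0.587 in the secondary electron frame): u_3 = (-0.587 + 0.911) / (1 + (-0.587)·0.911) = 0.3243/0.4656 = 0.6967.
So u = 0.6967 × 3.00 × 10^8 m/s.

+2.09 × 10^8 m/s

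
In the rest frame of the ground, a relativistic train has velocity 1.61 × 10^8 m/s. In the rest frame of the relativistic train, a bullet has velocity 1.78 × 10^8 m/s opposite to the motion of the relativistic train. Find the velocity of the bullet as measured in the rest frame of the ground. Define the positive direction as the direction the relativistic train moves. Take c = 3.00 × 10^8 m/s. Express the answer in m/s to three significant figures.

In units of c (dividing by 3.00 × 10^8 m/s): v = 0.537, u' = -0.593.
u = (u' + v)/(1 + u'v/c²):
u = (-0.593 + 0.537) / (1 + (-0.593)·0.537) = -0.0567/0.6816 = -0.0831
(Galilean addition would give -0.057c.)
Converting back: u = -0.0831 × 3.00 × 10^8 m/s.

-2.49 × 10^7 m/s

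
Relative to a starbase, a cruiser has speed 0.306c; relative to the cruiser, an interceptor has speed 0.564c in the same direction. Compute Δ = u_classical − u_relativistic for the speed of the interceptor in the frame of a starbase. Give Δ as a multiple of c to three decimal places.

Δ = 0.128c

Galilean: u_cl = 0.564 + 0.306 = 0.8700.
Relativistic: u_rel = (0.564 + 0.306) / (1 + 0.564·0.306) = 0.8700/1.1726 = 0.7420.
Δ = 0.8700 − 0.7420 = 0.1280.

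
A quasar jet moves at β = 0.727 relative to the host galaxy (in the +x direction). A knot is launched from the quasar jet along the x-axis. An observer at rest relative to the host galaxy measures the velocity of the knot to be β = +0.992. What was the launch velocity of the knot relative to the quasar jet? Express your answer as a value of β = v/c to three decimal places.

β = +0.950

Invert the composition law: u' = (u − v)/(1 − uv/c²).
u' = (0.992 − 0.727) / (1 − (0.992)(0.727)) = 0.2650/0.2788 = 0.9504.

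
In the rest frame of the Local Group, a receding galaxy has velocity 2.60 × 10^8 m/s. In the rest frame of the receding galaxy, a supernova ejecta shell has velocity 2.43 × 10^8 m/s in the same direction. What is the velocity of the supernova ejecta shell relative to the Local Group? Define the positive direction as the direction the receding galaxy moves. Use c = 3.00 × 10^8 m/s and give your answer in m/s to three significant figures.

In units of c (dividing by 3.00 × 10^8 m/s): v = 0.867, u' = 0.810.
u = (u' + v)/(1 + u'v/c²):
u = (0.810 + 0.867) / (1 + 0.810·0.867) = 1.6767/1.7020 = 0.9851
Converting back: u = 0.9851 × 3.00 × 10^8 m/s.

2.96 × 10^8 m/s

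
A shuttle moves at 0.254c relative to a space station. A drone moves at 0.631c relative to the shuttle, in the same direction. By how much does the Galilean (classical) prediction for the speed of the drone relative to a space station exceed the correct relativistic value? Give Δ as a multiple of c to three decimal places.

Galilean: u_cl = 0.631 + 0.254 = 0.8850.
Relativistic: u_rel = (0.631 + 0.254) / (1 + 0.631·0.254) = 0.8850/1.1603 = 0.7628.
Δ = 0.8850 − 0.7628 = 0.1222.

Δ = 0.122c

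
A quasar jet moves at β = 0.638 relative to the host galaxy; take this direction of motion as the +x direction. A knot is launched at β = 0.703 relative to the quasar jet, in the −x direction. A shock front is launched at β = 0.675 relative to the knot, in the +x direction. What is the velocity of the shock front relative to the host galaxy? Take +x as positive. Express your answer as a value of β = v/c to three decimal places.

β = +0.605

Apply u = (u' + v)/(1 + u'v/c²) successively, working outward toward the host galaxy.
Start: velocity of the quasar jet relative to the host galaxy = 0.6380c.
Compose with the knot (u' = -0.703 in the quasar jet frame): u_1 = (-0.703 + 0.638) / (1 + (-0.703)·0.638) = -0.0650/0.5515 = -0.1179.
Compose with the shock front (u' = 0.675 in the knot frame): u_2 = (0.675 + (-0.118)) / (1 + 0.675·(-0.118)) = 0.5571/0.9204 = 0.6053.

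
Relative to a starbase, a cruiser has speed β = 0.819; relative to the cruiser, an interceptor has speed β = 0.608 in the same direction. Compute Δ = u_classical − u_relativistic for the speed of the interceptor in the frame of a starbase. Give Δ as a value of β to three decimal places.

Galilean: u_cl = 0.608 + 0.819 = 1.4270.
Relativistic: u_rel = (0.608 + 0.819) / (1 + 0.608·0.819) = 1.4270/1.4980 = 0.9526.
Δ = 1.4270 − 0.9526 = 0.4744.
(The classical prediction exceeds c; the relativistic result does not.)

Δ = 0.474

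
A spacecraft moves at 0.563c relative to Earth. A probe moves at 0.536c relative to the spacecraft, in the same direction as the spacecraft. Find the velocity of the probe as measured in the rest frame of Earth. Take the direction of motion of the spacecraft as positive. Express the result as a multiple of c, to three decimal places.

0.844c

With v = 0.563 and u' = 0.536 (in units of c),
u = (u' + v)/(1 + u'v/c²):
u = (0.536 + 0.563) / (1 + 0.536·0.563) = 1.0990/1.3018 = 0.8442
(Galilean addition would give +1.099c, exceeding c.)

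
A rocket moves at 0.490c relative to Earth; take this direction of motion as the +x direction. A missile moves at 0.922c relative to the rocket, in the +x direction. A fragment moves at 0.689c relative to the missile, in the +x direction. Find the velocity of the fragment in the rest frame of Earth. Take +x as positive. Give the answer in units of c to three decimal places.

0.995c

Apply u = (u' + v)/(1 + u'v/c²) successively, working outward toward Earth.
Start: velocity of the rocket relative to Earth = 0.4900c.
Compose with the missile (u' = 0.922 in the rocket frame): u_1 = (0.922 + 0.490) / (1 + 0.922·0.490) = 1.4120/1.4518 = 0.9726.
Compose with the fragment (u' = 0.689 in the missile frame): u_2 = (0.689 + 0.973) / (1 + 0.689·0.973) = 1.6616/1.6701 = 0.9949.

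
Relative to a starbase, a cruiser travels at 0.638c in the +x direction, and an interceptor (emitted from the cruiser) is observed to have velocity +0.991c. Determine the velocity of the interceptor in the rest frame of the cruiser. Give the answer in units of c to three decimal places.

Invert the composition law: u' = (u − v)/(1 − uv/c²).
u' = (0.991 − 0.638) / (1 − (0.991)(0.638)) = 0.3530/0.3677 = 0.9599.

+0.960c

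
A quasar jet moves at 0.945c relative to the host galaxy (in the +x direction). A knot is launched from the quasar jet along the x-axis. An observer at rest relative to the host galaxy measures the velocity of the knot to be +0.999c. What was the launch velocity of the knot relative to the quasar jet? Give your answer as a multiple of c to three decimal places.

+0.965c

Invert the composition law: u' = (u − v)/(1 − uv/c²).
u' = (0.999 − 0.945) / (1 − (0.999)(0.945)) = 0.0540/0.0559 = 0.9652.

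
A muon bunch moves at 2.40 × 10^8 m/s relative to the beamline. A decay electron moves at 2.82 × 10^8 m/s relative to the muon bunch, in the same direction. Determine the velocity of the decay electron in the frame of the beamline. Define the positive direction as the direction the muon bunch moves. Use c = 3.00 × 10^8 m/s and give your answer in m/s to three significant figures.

2.98 × 10^8 m/s

In units of c (dividing by 3.00 × 10^8 m/s): v = 0.800, u' = 0.940.
u = (u' + v)/(1 + u'v/c²):
u = (0.940 + 0.800) / (1 + 0.940·0.800) = 1.7400/1.7520 = 0.9932
(Galilean addition would give +1.740c, exceeding c.)
Converting back: u = 0.9932 × 3.00 × 10^8 m/s.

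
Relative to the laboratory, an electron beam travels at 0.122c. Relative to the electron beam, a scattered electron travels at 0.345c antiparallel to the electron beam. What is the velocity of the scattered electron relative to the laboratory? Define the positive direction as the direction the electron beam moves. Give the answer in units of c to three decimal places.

-0.233c

With v = 0.122 and u' = -0.345 (in units of c),
u = (u' + v)/(1 + u'v/c²):
u = (-0.345 + 0.122) / (1 + (-0.345)·0.122) = -0.2230/0.9579 = -0.2328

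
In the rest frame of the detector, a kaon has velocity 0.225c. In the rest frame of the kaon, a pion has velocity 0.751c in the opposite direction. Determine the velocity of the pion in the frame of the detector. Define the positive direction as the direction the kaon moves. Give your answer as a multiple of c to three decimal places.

-0.633c

With v = 0.225 and u' = -0.751 (in units of c),
u = (u' + v)/(1 + u'v/c²):
u = (-0.751 + 0.225) / (1 + (-0.751)·0.225) = -0.5260/0.8310 = -0.6330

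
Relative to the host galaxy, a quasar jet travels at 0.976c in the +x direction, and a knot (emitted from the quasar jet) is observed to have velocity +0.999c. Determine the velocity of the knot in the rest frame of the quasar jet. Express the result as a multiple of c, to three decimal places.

+0.921c

Invert the composition law: u' = (u − v)/(1 − uv/c²).
u' = (0.999 − 0.976) / (1 − (0.999)(0.976)) = 0.0230/0.0250 = 0.9209.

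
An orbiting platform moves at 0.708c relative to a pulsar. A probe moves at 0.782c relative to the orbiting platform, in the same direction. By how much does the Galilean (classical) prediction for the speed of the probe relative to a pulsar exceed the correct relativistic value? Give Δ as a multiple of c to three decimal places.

Δ = 0.531c

Galilean: u_cl = 0.782 + 0.708 = 1.4900.
Relativistic: u_rel = (0.782 + 0.708) / (1 + 0.782·0.708) = 1.4900/1.5537 = 0.9590.
Δ = 1.4900 − 0.9590 = 0.5310.
(The classical prediction exceeds c; the relativistic result does not.)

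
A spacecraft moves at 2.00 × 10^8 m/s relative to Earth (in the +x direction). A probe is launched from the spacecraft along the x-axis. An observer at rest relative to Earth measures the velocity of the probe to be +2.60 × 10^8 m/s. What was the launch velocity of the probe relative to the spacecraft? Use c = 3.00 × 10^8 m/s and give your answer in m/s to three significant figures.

+1.42 × 10^8 m/s

v = 0.667c, u = 0.867c.
Invert the composition law: u' = (u − v)/(1 − uv/c²).
u' = (0.867 − 0.667) / (1 − (0.867)(0.667)) = 0.2000/0.4222 = 0.4737.
u' = 0.4737 × 3.00 × 10^8 m/s.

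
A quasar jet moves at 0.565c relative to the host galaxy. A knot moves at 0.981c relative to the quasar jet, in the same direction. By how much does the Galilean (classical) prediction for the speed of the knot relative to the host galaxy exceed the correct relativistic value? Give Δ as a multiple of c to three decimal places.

Δ = 0.551c

Galilean: u_cl = 0.981 + 0.565 = 1.5460.
Relativistic: u_rel = (0.981 + 0.565) / (1 + 0.981·0.565) = 1.5460/1.5543 = 0.9947.
Δ = 1.5460 − 0.9947 = 0.5513.
(The classical prediction exceeds c; the relativistic result does not.)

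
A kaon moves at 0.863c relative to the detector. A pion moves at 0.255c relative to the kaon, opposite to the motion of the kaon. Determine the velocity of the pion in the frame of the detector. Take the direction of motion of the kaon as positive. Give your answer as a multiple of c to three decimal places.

With v = 0.863 and u' = -0.255 (in units of c),
u = (u' + v)/(1 + u'v/c²):
u = (-0.255 + 0.863) / (1 + (-0.255)·0.863) = 0.6080/0.7799 = 0.7796

+0.780c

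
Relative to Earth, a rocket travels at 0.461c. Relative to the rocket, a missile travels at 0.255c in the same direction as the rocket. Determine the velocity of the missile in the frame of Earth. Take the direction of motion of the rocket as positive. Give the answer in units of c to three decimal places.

0.641c

With v = 0.461 and u' = 0.255 (in units of c),
u = (u' + v)/(1 + u'v/c²):
u = (0.255 + 0.461) / (1 + 0.255·0.461) = 0.7160/1.1176 = 0.6407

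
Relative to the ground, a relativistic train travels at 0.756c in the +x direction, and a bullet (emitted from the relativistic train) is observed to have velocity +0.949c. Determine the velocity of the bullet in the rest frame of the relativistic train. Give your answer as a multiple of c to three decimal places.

Invert the composition law: u' = (u − v)/(1 − uv/c²).
u' = (0.949 − 0.756) / (1 − (0.949)(0.756)) = 0.1930/0.2826 = 0.6831.

+0.683c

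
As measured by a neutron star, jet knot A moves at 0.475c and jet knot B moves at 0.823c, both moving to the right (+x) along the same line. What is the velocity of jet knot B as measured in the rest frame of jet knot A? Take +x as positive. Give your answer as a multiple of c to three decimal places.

β_A = 0.475, β_B = 0.823.
Transform to A's frame with the inverse velocity-addition law: u' = (u − v)/(1 − uv/c²), taking u = β_B and v = β_A.
u' = (0.823 − 0.475) / (1 − (0.475)(0.823)) = 0.3480/0.6091 = 0.5714.

+0.571c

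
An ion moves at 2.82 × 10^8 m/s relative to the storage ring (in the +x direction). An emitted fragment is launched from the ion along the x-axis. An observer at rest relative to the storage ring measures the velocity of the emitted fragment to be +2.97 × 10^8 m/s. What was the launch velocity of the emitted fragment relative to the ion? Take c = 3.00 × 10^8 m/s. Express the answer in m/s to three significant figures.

v = 0.940c, u = 0.990c.
Invert the composition law: u' = (u − v)/(1 − uv/c²).
u' = (0.990 − 0.940) / (1 − (0.990)(0.940)) = 0.0500/0.0694 = 0.7205.
u' = 0.7205 × 3.00 × 10^8 m/s.

+2.16 × 10^8 m/s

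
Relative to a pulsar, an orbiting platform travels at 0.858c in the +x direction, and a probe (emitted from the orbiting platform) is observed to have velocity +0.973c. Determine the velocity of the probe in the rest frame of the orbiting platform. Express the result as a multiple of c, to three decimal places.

+0.696c

Invert the composition law: u' = (u − v)/(1 − uv/c²).
u' = (0.973 − 0.858) / (1 − (0.973)(0.858)) = 0.1150/0.1652 = 0.6963.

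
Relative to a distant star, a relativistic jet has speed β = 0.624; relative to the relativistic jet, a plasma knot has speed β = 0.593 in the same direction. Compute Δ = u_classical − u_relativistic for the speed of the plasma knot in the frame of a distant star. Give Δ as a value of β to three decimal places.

Δ = 0.329

Galilean: u_cl = 0.593 + 0.624 = 1.2170.
Relativistic: u_rel = (0.593 + 0.624) / (1 + 0.593·0.624) = 1.2170/1.3700 = 0.8883.
Δ = 1.2170 − 0.8883 = 0.3287.
(The classical prediction exceeds c; the relativistic result does not.)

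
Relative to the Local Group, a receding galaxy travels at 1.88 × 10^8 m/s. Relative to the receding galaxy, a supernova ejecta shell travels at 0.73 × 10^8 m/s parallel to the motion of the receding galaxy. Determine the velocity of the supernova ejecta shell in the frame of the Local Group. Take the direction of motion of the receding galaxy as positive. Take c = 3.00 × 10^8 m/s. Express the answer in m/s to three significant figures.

In units of c (dividing by 3.00 × 10^8 m/s): v = 0.627, u' = 0.243.
u = (u' + v)/(1 + u'v/c²):
u = (0.243 + 0.627) / (1 + 0.243·0.627) = 0.8700/1.1525 = 0.7549
Converting back: u = 0.7549 × 3.00 × 10^8 m/s.

2.26 × 10^8 m/s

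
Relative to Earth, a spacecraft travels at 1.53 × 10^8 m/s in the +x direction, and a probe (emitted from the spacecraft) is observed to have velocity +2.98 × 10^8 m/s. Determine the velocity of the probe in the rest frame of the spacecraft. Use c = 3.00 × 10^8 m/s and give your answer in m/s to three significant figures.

+2.94 × 10^8 m/s

v = 0.510c, u = 0.993c.
Invert the composition law: u' = (u − v)/(1 − uv/c²).
u' = (0.993 − 0.510) / (1 − (0.993)(0.510)) = 0.4833/0.4934 = 0.9796.
u' = 0.9796 × 3.00 × 10^8 m/s.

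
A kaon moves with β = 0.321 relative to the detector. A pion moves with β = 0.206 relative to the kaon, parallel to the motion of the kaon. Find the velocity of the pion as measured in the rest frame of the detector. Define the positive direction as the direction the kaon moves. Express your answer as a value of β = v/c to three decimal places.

With v = 0.321 and u' = 0.206 (in units of c),
u = (u' + v)/(1 + u'v/c²):
u = (0.206 + 0.321) / (1 + 0.206·0.321) = 0.5270/1.0661 = 0.4943
(Galilean addition would give +0.527c.)

β = 0.494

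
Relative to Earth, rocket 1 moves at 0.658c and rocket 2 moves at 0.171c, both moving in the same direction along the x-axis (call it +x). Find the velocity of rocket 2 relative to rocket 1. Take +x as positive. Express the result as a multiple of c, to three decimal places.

-0.549c

β_A = 0.658, β_B = 0.171.
Transform to A's frame with the inverse velocity-addition law: u' = (u − v)/(1 − uv/c²), taking u = β_B and v = β_A.
u' = (0.171 − 0.658) / (1 − (0.658)(0.171)) = -0.4870/0.8875 = -0.5487.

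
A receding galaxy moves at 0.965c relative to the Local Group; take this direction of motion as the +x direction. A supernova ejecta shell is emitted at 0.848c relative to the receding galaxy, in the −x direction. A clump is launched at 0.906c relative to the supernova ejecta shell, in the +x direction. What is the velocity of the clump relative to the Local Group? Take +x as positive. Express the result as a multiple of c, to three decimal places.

Apply u = (u' + v)/(1 + u'v/c²) successively, working outward toward the Local Group.
Start: velocity of the receding galaxy relative to the Local Group = 0.9650c.
Compose with the supernova ejecta shell (u' = -0.848 in the receding galaxy frame): u_1 = (-0.848 + 0.965) / (1 + (-0.848)·0.965) = 0.1170/0.1817 = 0.6440.
Compose with the clump (u' = 0.906 in the supernova ejecta shell frame): u_2 = (0.906 + 0.644) / (1 + 0.906·0.644) = 1.5500/1.5835 = 0.9789.

+0.979c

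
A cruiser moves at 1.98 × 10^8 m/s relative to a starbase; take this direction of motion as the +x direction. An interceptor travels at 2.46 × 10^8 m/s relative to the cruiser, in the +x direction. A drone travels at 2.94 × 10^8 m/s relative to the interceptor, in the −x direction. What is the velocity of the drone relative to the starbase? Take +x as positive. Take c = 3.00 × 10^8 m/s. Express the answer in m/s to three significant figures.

Apply u = (u' + v)/(1 + u'v/c²) successively, working outward toward the starbase.
(Dividing each given speed by c = 3.00 × 10^8 m/s to work in units of c.)
Start: velocity of the cruiser relative to the starbase = 0.6600c.
Compose with the interceptor (u' = 0.820 in the cruiser frame): u_1 = (0.820 + 0.660) / (1 + 0.820·0.660) = 1.4800/1.5412 = 0.9603.
Compose with the drone (u' = -0.980 in the interceptor frame): u_2 = (-0.980 + 0.960) / (1 + (-0.980)·0.960) = -0.0197/0.0589 = -0.3345.
So u = -0.3345 × 3.00 × 10^8 m/s.

-1.00 × 10^8 m/s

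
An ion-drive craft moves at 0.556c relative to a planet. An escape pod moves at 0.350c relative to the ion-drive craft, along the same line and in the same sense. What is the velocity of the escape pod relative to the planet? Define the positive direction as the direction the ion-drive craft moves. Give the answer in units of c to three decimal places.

With v = 0.556 and u' = 0.350 (in units of c),
u = (u' + v)/(1 + u'v/c²):
u = (0.350 + 0.556) / (1 + 0.350·0.556) = 0.9060/1.1946 = 0.7584
(Galilean addition would give +0.906c.)

0.758c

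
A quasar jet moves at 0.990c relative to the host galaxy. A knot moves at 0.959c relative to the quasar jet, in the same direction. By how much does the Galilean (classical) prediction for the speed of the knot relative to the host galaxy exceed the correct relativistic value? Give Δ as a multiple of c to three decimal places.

Δ = 0.949c

Galilean: u_cl = 0.959 + 0.990 = 1.9490.
Relativistic: u_rel = (0.959 + 0.990) / (1 + 0.959·0.990) = 1.9490/1.9494 = 0.9998.
Δ = 1.9490 − 0.9998 = 0.9492.
(The classical prediction exceeds c; the relativistic result does not.)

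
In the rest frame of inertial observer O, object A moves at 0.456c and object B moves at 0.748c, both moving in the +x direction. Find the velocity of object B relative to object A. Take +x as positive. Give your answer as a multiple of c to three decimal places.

β_A = 0.456, β_B = 0.748.
Transform to A's frame with the inverse velocity-addition law: u' = (u − v)/(1 − uv/c²), taking u = β_B and v = β_A.
u' = (0.748 − 0.456) / (1 − (0.456)(0.748)) = 0.2920/0.6589 = 0.4432.

+0.443c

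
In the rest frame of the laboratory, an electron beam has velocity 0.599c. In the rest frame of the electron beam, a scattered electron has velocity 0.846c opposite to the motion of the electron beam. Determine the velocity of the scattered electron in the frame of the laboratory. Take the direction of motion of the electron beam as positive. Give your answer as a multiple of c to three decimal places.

With v = 0.599 and u' = -0.846 (in units of c),
u = (u' + v)/(1 + u'v/c²):
u = (-0.846 + 0.599) / (1 + (-0.846)·0.599) = -0.2470/0.4932 = -0.5008

-0.501c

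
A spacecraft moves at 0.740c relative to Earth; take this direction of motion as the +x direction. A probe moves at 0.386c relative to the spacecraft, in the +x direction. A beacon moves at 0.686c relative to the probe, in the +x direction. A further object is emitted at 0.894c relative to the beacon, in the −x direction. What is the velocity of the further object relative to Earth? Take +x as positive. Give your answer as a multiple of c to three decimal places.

Apply u = (u' + v)/(1 + u'v/c²) successively, working outward toward Earth.
Start: velocity of the spacecraft relative to Earth = 0.7400c.
Compose with the probe (u' = 0.386 in the spacecraft frame): u_1 = (0.386 + 0.740) / (1 + 0.386·0.740) = 1.1260/1.2856 = 0.8758.
Compose with the beacon (u' = 0.686 in the probe frame): u_2 = (0.686 + 0.876) / (1 + 0.686·0.876) = 1.5618/1.6008 = 0.9756.
Compose with the further object (u' = -0.894 in the beacon frame): u_3 = (-0.894 + 0.976) / (1 + (-0.894)·0.976) = 0.0816/0.1278 = 0.6390.

+0.639c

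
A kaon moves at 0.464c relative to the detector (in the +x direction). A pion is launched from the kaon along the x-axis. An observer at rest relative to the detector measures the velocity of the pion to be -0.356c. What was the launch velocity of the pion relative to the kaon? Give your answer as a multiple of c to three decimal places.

Invert the composition law: u' = (u − v)/(1 − uv/c²).
u' = (-0.356 − 0.464) / (1 − (-0.356)(0.464)) = -0.8200/1.1652 = -0.7038.

-0.704c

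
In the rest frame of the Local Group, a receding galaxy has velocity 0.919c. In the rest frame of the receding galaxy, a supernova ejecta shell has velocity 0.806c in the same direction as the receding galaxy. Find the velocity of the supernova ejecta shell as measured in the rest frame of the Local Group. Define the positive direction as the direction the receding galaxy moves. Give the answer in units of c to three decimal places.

With v = 0.919 and u' = 0.806 (in units of c),
u = (u' + v)/(1 + u'v/c²):
u = (0.806 + 0.919) / (1 + 0.806·0.919) = 1.7250/1.7407 = 0.9910

0.991c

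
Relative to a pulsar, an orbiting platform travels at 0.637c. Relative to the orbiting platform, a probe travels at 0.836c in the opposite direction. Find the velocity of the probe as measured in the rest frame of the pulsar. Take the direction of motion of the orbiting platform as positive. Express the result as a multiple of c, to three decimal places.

-0.426c

With v = 0.637 and u' = -0.836 (in units of c),
u = (u' + v)/(1 + u'v/c²):
u = (-0.836 + 0.637) / (1 + (-0.836)·0.637) = -0.1990/0.4675 = -0.4257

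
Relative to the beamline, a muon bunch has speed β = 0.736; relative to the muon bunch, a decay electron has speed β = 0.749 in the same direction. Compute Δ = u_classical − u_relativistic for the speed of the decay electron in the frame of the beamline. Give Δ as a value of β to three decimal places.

Galilean: u_cl = 0.749 + 0.736 = 1.4850.
Relativistic: u_rel = (0.749 + 0.736) / (1 + 0.749·0.736) = 1.4850/1.5513 = 0.9573.
Δ = 1.4850 − 0.9573 = 0.5277.
(The classical prediction exceeds c; the relativistic result does not.)

Δ = 0.528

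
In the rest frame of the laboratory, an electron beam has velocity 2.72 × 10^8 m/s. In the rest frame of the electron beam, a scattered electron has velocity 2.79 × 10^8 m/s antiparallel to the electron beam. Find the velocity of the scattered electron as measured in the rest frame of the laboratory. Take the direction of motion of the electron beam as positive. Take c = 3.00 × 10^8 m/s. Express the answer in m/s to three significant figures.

In units of c (dividing by 3.00 × 10^8 m/s): v = 0.907, u' = -0.930.
u = (u' + v)/(1 + u'v/c²):
u = (-0.930 + 0.907) / (1 + (-0.930)·0.907) = -0.0233/0.1568 = -0.1488
(Galilean addition would give -0.023c.)
Converting back: u = -0.1488 × 3.00 × 10^8 m/s.

-4.46 × 10^7 m/s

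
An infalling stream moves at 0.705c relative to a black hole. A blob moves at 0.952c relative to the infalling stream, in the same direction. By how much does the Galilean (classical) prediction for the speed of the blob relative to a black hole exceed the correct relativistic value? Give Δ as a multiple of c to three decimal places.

Galilean: u_cl = 0.952 + 0.705 = 1.6570.
Relativistic: u_rel = (0.952 + 0.705) / (1 + 0.952·0.705) = 1.6570/1.6712 = 0.9915.
Δ = 1.6570 − 0.9915 = 0.6655.
(The classical prediction exceeds c; the relativistic result does not.)

Δ = 0.665c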